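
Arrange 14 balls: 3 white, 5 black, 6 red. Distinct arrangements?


14!/(3!×5!×6!) = 168168

168168


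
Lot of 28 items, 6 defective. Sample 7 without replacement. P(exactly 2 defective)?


Hypergeometric: C(6,2)×C(22,5)/C(28,7)
= 15×26334/1184040 = 399/1196

P(X=2) = 399/1196 ≈ 33.36%


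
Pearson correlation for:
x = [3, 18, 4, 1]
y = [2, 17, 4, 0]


n=4, Σx=26, Σy=23, Σxy=328, Σx²=350, Σy²=309
r = (4×328 - 26×23)/√((4×350 - 26²)(4×309 - 23²))
= 714/√(724×707) = 714/√511868 ≈ 714/715.4495 ≈ 0.9980

r ≈ 0.9980


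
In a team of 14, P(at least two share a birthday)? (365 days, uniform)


P(all different) = Π(365-i)/365 for i=0..13
= 0.776897
P(match) = 1 - 0.776897 = 0.223103

P ≈ 0.2231 ≈ 22.31%


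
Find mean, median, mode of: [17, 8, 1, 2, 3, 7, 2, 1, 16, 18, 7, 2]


Sorted: [1, 1, 2, 2, 2, 3, 7, 7, 8, 16, 17, 18]
Mean = 84/12 = 7
Median = 5
Freq: {17: 1, 8: 1, 1: 2, 2: 3, 3: 1, 7: 2, 16: 1, 18: 1}
Mode: [2]

Mean=7, Median=5, Mode=2


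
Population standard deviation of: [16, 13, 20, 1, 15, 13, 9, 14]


Mean = 101/8
  (16-101/8)²=729/64
  (13-101/8)²=9/64
  (20-101/8)²=3481/64
  (1-101/8)²=8649/64
  (15-101/8)²=361/64
  (13-101/8)²=9/64
  (9-101/8)²=841/64
  (14-101/8)²=121/64
Σ(x-μ)² = 1775/8
σ² = (1775/8)/8 = 1775/64

σ = √(1775/64) ≈ 5.2663


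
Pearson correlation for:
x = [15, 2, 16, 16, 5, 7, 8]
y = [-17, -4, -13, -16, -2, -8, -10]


n=7, Σx=69, Σy=-70, Σxy=-873, Σx²=879, Σy²=898
r = (7×(-873) - 69×(-70))/√((7×879 - 69²)(7×898 - (-70)²))
= -1281/√(1392×1386) = -1281/√1929312 ≈ -1281/1388.9968 ≈ -0.9222

r ≈ -0.9222


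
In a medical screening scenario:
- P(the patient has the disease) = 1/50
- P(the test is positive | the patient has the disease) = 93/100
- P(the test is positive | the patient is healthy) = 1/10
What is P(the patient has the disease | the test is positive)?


Using Bayes' theorem:
P(A|B) = P(B|A)·P(A) / P(B)

P(the test is positive) = 93/100 × 1/50 + 1/10 × 49/50
= 93/5000 + 49/500 = 583/5000

P(the patient has the disease|the test is positive) = (93/5000) / (583/5000) = 93/583

P(the patient has the disease|the test is positive) = 93/583 ≈ 15.95%


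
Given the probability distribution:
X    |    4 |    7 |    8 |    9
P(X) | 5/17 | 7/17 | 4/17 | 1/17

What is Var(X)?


E[X] = 110/17
E[X²] = 760/17
Var(X) = E[X²] - (E[X])² = 760/17 - 12100/289 = 820/289

Var(X) = 820/289 ≈ 2.8374


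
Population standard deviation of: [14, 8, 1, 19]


Mean = 42/4 = 21/2
  (14-21/2)²=49/4
  (8-21/2)²=25/4
  (1-21/2)²=361/4
  (19-21/2)²=289/4
Σ(x-μ)² = 181
σ² = 181/4

σ = √(181/4) ≈ 6.7268


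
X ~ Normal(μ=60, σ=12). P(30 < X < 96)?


z₁=(30-60)/12=-2.5, z₂=(96-60)/12=3.0
P = Φ(3.0) - Φ(-2.5) = 0.998650 - 0.006210 = 0.992440 ≈ 0.9924

P(30 < X < 96) ≈ 0.9924


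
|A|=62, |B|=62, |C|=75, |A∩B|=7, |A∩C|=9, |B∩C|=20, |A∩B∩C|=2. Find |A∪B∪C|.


|A∪B∪C| = 62+62+75-7-9-20+2 = 165

|A∪B∪C| = 165


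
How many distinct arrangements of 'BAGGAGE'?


Letters: 7, freq: {'B': 1, 'A': 2, 'G': 3, 'E': 1}
7!/(1!×2!×3!×1!) = 5040/12 = 420

420


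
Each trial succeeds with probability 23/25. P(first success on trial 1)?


Geometric: P(X=1) = (1-p)^(k-1)×p = (2/25)^0×23/25 = 23/25

P(X=1) = 23/25 ≈ 92.00%


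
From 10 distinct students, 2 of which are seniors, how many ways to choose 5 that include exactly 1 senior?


Choose 1 of the 2 seniors and 4 of the other 8 students:
C(2,1)×C(8,4) = 2×70 = 140

140


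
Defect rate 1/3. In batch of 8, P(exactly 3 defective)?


Binomial: P(X=3) = C(8,3)×p^3×(1-p)^5
= 56 × 1/27 × 32/243 = 1792/6561

P(X=3) = 1792/6561 ≈ 27.31%


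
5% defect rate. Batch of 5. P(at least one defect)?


P(all good) = (19/20)^5 = 2476099/3200000
P(≥1 defect) = 723901/3200000

P = 723901/3200000 ≈ 22.62%


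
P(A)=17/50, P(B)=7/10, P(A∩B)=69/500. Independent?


P(A)×P(B) = 119/500
P(A∩B) = 69/500
Not equal → NOT independent

No, not independent


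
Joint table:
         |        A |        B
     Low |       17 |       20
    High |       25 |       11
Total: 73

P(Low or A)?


P(Low∨A) = P(Low) + P(A) - P(Low∧A)
= (37 + 42 - 17)/73 = 62/73

P = 62/73 ≈ 84.93%


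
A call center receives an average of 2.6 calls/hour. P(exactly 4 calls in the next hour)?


Poisson(λ=2.6): P(X=4) = e^(-λ)×λ^k/k!
= e^(-2.6) × 2.6^4 / 4!
≈ 0.07427357821 × 45.6976 / 24 ≈ 0.141422

P(X=4) ≈ 0.141422 ≈ 14.14%


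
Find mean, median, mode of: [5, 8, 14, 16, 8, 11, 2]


Sorted: [2, 5, 8, 8, 11, 14, 16]
Mean = 64/7
Median = 8
Freq: {5: 1, 8: 2, 14: 1, 16: 1, 11: 1, 2: 1}
Mode: [8]

Mean=64/7, Median=8, Mode=8


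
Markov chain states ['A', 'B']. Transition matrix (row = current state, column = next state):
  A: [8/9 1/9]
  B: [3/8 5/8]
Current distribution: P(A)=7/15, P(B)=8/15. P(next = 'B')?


P(next=B) = Σᵢ P(now=i)×P(i→B)
= 7/15×1/9 + 8/15×5/8
= 7/135 + 1/3 = 52/135

P = 52/135 ≈ 0.3852


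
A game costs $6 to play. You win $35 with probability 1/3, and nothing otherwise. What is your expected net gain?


E[gain] = (35-6)×1/3 + (-6)×2/3
= 29/3 - 4 = 17/3

Expected net gain = $17/3 ≈ $5.67


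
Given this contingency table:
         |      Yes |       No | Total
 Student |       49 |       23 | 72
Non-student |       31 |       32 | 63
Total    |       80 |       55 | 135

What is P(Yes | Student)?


P(Yes | Student) = 49/(49+23) = 49/72

P(Yes|Student) = 49/72 ≈ 68.06%


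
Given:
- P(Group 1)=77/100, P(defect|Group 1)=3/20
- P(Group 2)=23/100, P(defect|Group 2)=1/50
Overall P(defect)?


P(B) = Σ P(B|Aᵢ)×P(Aᵢ)
  3/20×77/100 = 231/2000
  1/50×23/100 = 23/5000
Sum = 1201/10000

P(defect) = 1201/10000 ≈ 12.01%


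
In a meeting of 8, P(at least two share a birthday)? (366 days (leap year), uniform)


P(all different) = Π(366-i)/366 for i=0..7
= 0.925861
P(match) = 1 - 0.925861 = 0.074139

P ≈ 0.0741 ≈ 7.41%


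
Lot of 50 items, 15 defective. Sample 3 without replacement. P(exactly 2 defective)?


Hypergeometric: C(15,2)×C(35,1)/C(50,3)
= 105×35/19600 = 3/16

P(X=2) = 3/16 ≈ 18.75%


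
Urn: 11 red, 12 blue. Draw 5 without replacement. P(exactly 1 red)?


Hypergeometric: C(11,1)×C(12,4)/C(23,5)
= 11×495/33649 = 495/3059

P(X=1) = 495/3059 ≈ 16.18%


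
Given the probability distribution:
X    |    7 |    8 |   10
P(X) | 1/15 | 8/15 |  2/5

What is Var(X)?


E[X] = 131/15
E[X²] = 387/5
Var(X) = E[X²] - (E[X])² = 387/5 - 17161/225 = 254/225

Var(X) = 254/225 ≈ 1.1289


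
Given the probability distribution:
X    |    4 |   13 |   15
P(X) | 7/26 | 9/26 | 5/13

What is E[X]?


E[X] = Σ x·P(X=x)
= (4)×(7/26) + (13)×(9/26) + (15)×(5/13)
= 295/26

E[X] = 295/26


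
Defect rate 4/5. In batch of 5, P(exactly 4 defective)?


Binomial: P(X=4) = C(5,4)×p^4×(1-p)^1
= 5 × 256/625 × 1/5 = 256/625

P(X=4) = 256/625 ≈ 40.96%


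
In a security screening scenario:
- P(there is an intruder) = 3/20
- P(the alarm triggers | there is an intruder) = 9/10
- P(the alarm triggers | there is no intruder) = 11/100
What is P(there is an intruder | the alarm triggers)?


Using Bayes' theorem:
P(A|B) = P(B|A)·P(A) / P(B)

P(the alarm triggers) = 9/10 × 3/20 + 11/100 × 17/20
= 27/200 + 187/2000 = 457/2000

P(there is an intruder|the alarm triggers) = (27/200) / (457/2000) = 270/457

P(there is an intruder|the alarm triggers) = 270/457 ≈ 59.08%


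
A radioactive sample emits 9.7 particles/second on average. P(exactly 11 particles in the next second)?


Poisson(λ=9.7): P(X=11) = e^(-λ)×λ^k/k!
= e^(-9.7) × 9.7^11 / 11!
≈ 6.128349505e-05 × 71530140308.8 / 39916800 ≈ 0.109819

P(X=11) ≈ 0.109819 ≈ 10.98%


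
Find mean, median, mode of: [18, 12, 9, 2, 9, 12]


Sorted: [2, 9, 9, 12, 12, 18]
Mean = 62/6 = 31/3
Median = 21/2
Freq: {18: 1, 12: 2, 9: 2, 2: 1}
Mode: [9, 12]

Mean=31/3, Median=21/2, Mode=[9, 12]


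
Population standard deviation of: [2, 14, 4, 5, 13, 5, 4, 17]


Mean = 64/8 = 8
  (2-8)²=36
  (14-8)²=36
  (4-8)²=16
  (5-8)²=9
  (13-8)²=25
  (5-8)²=9
  (4-8)²=16
  (17-8)²=81
Σ(x-μ)² = 228
σ² = 228/8 = 57/2

σ = √(57/2) ≈ 5.3385


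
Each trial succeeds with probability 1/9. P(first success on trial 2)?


Geometric: P(X=2) = (1-p)^(k-1)×p = (8/9)^1×1/9 = 8/81

P(X=2) = 8/81 ≈ 9.88%


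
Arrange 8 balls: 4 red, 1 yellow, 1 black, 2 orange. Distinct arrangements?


8!/(4!×1!×1!×2!) = 840

840


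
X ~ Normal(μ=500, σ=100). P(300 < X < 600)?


z₁=(300-500)/100=-2.0, z₂=(600-500)/100=1.0
P = Φ(1.0) - Φ(-2.0) = 0.841345 - 0.022750 = 0.818595 ≈ 0.8186

P(300 < X < 600) ≈ 0.8186


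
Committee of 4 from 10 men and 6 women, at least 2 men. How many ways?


Count by #men:
  2M,2W: C(10,2)×C(6,2)=675
  3M,1W: C(10,3)×C(6,1)=720
  4M,0W: C(10,4)×C(6,0)=210
Total = 1605

1605


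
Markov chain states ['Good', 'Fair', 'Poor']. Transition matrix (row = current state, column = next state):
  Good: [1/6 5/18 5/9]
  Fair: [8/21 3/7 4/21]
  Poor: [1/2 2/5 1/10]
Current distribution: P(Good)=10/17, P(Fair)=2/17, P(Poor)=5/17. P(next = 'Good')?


P(next=Good) = Σᵢ P(now=i)×P(i→Good)
= 10/17×1/6 + 2/17×8/21 + 5/17×1/2
= 5/51 + 16/357 + 5/34 = 69/238

P = 69/238 ≈ 0.2899


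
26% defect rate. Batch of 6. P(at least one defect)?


P(all good) = (37/50)^6 = 2565726409/15625000000
P(≥1 defect) = 13059273591/15625000000

P = 13059273591/15625000000 ≈ 83.58%


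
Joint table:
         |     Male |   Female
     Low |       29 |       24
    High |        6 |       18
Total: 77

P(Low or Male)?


P(Low∨Male) = P(Low) + P(Male) - P(Low∧Male)
= (53 + 35 - 29)/77 = 59/77

P = 59/77 ≈ 76.62%


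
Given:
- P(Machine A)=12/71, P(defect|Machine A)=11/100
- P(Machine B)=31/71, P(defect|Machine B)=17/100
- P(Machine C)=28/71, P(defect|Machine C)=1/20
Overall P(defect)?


P(B) = Σ P(B|Aᵢ)×P(Aᵢ)
  11/100×12/71 = 33/1775
  17/100×31/71 = 527/7100
  1/20×28/71 = 7/355
Sum = 799/7100

P(defect) = 799/7100 ≈ 11.25%


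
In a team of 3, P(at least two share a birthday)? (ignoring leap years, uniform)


P(all different) = Π(365-i)/365 for i=0..2
= 0.991796
P(match) = 1 - 0.991796 = 0.008204

P ≈ 0.0082 ≈ 0.82%


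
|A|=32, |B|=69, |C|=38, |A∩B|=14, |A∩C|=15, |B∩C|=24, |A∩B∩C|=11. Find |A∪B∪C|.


|A∪B∪C| = 32+69+38-14-15-24+11 = 97

|A∪B∪C| = 97


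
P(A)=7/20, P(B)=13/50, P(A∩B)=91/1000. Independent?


P(A)×P(B) = 91/1000
P(A∩B) = 91/1000
Equal ✓ → Independent

Yes, independent


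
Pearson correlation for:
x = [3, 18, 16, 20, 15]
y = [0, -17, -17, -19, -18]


n=5, Σx=72, Σy=-71, Σxy=-1228, Σx²=1214, Σy²=1263
r = (5×(-1228) - 72×(-71))/√((5×1214 - 72²)(5×1263 - (-71)²))
= -1028/√(886×1274) = -1028/√1128764 ≈ -1028/1062.4331 ≈ -0.9676

r ≈ -0.9676


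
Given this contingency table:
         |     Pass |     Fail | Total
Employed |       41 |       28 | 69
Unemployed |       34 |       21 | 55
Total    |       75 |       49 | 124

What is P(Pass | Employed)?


P(Pass | Employed) = 41/(41+28) = 41/69

P(Pass|Employed) = 41/69 ≈ 59.42%


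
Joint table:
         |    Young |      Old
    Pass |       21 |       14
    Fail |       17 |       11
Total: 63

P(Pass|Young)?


P(Pass|Young) = 21/(21+17) = 21/38

P = 21/38 ≈ 55.26%


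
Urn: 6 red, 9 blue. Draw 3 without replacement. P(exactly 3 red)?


Hypergeometric: C(6,3)×C(9,0)/C(15,3)
= 20×1/455 = 4/91

P(X=3) = 4/91 ≈ 4.40%


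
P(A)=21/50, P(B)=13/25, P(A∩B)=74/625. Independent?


P(A)×P(B) = 273/1250
P(A∩B) = 74/625
Not equal → NOT independent

No, not independent


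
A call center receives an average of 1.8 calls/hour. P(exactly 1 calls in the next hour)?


Poisson(λ=1.8): P(X=1) = e^(-λ)×λ^k/k!
= e^(-1.8) × 1.8^1 / 1!
≈ 0.1652988882 × 1.8 / 1 ≈ 0.297538

P(X=1) ≈ 0.297538 ≈ 29.75%


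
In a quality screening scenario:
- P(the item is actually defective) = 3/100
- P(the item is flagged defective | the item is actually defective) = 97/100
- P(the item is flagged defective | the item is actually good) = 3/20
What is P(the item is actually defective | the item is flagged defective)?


Using Bayes' theorem:
P(A|B) = P(B|A)·P(A) / P(B)

P(the item is flagged defective) = 97/100 × 3/100 + 3/20 × 97/100
= 291/10000 + 291/2000 = 873/5000

P(the item is actually defective|the item is flagged defective) = (291/10000) / (873/5000) = 1/6

P(the item is actually defective|the item is flagged defective) = 1/6 ≈ 16.67%


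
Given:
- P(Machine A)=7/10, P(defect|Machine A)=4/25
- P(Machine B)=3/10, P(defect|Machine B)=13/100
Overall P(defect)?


P(B) = Σ P(B|Aᵢ)×P(Aᵢ)
  4/25×7/10 = 14/125
  13/100×3/10 = 39/1000
Sum = 151/1000

P(defect) = 151/1000 ≈ 15.10%


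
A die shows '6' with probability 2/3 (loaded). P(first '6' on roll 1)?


Geometric: P(X=1) = (1-p)^(k-1)×p = (1/3)^0×2/3 = 2/3

P(X=1) = 2/3 ≈ 66.67%


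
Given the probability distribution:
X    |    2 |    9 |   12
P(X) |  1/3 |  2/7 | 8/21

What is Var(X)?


E[X] = 164/21
E[X²] = 238/3
Var(X) = E[X²] - (E[X])² = 238/3 - 26896/441 = 8090/441

Var(X) = 8090/441 ≈ 18.3447


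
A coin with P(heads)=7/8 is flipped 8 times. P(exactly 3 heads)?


Binomial: P(X=3) = C(8,3)×p^3×(1-p)^5
= 56 × 343/512 × 1/32768 = 2401/2097152

P(X=3) = 2401/2097152 ≈ 0.11%


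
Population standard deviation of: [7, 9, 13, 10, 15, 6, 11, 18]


Mean = 89/8
  (7-89/8)²=1089/64
  (9-89/8)²=289/64
  (13-89/8)²=225/64
  (10-89/8)²=81/64
  (15-89/8)²=961/64
  (6-89/8)²=1681/64
  (11-89/8)²=1/64
  (18-89/8)²=3025/64
Σ(x-μ)² = 919/8
σ² = (919/8)/8 = 919/64

σ = √(919/64) ≈ 3.7894


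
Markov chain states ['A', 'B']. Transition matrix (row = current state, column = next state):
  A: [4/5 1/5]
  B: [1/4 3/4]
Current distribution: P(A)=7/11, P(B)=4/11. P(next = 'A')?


P(next=A) = Σᵢ P(now=i)×P(i→A)
= 7/11×4/5 + 4/11×1/4
= 28/55 + 1/11 = 3/5

P = 3/5 ≈ 0.6000


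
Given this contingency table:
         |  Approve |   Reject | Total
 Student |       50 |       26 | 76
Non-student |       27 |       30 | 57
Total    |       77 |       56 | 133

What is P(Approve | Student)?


P(Approve | Student) = 50/(50+26) = 50/76 = 25/38

P(Approve|Student) = 25/38 ≈ 65.79%


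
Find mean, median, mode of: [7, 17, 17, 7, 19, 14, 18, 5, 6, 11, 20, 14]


Sorted: [5, 6, 7, 7, 11, 14, 14, 17, 17, 18, 19, 20]
Mean = 155/12
Median = 14
Freq: {7: 2, 17: 2, 19: 1, 14: 2, 18: 1, 5: 1, 6: 1, 11: 1, 20: 1}
Mode: [7, 14, 17]

Mean=155/12, Median=14, Mode=[7, 14, 17]


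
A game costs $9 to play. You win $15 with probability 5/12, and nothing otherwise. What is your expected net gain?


E[gain] = (15-9)×5/12 + (-9)×7/12
= 5/2 - 21/4 = -11/4

Expected net gain = $-11/4 ≈ $-2.75


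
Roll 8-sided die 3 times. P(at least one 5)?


P(no 5)^3 = (7/8)^3 = 343/512
P(≥1) = 1 - 343/512 = 169/512

P = 169/512 ≈ 33.01%


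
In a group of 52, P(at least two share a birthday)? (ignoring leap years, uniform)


P(all different) = Π(365-i)/365 for i=0..51
= 0.021995
P(match) = 1 - 0.021995 = 0.978005

P ≈ 0.9780 ≈ 97.80%


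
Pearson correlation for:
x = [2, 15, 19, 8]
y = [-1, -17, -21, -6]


n=4, Σx=44, Σy=-45, Σxy=-704, Σx²=654, Σy²=767
r = (4×(-704) - 44×(-45))/√((4×654 - 44²)(4×767 - (-45)²))
= -836/√(680×1043) = -836/√709240 ≈ -836/842.1639 ≈ -0.9927

r ≈ -0.9927


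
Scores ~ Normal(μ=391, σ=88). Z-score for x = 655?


z = (x - μ)/σ = (655 - 391)/88 = 3.0

z = 3.0


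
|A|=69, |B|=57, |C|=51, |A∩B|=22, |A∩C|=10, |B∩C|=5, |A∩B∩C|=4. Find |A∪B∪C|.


|A∪B∪C| = 69+57+51-22-10-5+4 = 144

|A∪B∪C| = 144


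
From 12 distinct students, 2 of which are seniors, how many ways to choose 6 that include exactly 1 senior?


Choose 1 of the 2 seniors and 5 of the other 10 students:
C(2,1)×C(10,5) = 2×252 = 504

504


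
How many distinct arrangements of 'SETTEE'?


Letters: 6, freq: {'S': 1, 'E': 3, 'T': 2}
6!/(1!×3!×2!) = 720/12 = 60

60


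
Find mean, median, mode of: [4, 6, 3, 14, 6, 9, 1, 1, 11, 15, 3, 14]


Sorted: [1, 1, 3, 3, 4, 6, 6, 9, 11, 14, 14, 15]
Mean = 87/12 = 29/4
Median = 6
Freq: {4: 1, 6: 2, 3: 2, 14: 2, 9: 1, 1: 2, 11: 1, 15: 1}
Mode: [1, 3, 6, 14]

Mean=29/4, Median=6, Mode=[1, 3, 6, 14]


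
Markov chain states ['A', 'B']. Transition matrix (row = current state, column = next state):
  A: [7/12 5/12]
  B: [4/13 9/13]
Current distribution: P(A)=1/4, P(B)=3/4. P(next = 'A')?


P(next=A) = Σᵢ P(now=i)×P(i→A)
= 1/4×7/12 + 3/4×4/13
= 7/48 + 3/13 = 235/624

P = 235/624 ≈ 0.3766


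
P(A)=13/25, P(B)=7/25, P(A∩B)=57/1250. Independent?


P(A)×P(B) = 91/625
P(A∩B) = 57/1250
Not equal → NOT independent

No, not independent


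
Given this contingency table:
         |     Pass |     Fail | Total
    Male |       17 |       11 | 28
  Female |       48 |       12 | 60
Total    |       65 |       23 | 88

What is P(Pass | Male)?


P(Pass | Male) = 17/(17+11) = 17/28

P(Pass|Male) = 17/28 ≈ 60.71%


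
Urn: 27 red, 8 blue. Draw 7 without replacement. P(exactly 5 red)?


Hypergeometric: C(27,5)×C(8,2)/C(35,7)
= 80730×28/6724520 = 56511/168113

P(X=5) = 56511/168113 ≈ 33.61%


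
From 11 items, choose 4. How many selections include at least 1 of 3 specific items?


Complement: C(11,4) - C(8,4) = 330 - 70 = 260

260


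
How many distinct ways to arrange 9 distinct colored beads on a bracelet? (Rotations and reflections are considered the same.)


Free circular arrangements: rotations and reflections both identified.
(n-1)!/2 = 8!/2 = 40320/2 = 20160

20160


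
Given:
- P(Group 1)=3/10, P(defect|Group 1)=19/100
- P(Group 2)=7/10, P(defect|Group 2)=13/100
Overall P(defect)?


P(B) = Σ P(B|Aᵢ)×P(Aᵢ)
  19/100×3/10 = 57/1000
  13/100×7/10 = 91/1000
Sum = 37/250

P(defect) = 37/250 ≈ 14.80%


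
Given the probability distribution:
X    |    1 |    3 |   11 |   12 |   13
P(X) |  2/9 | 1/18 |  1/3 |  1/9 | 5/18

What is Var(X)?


E[X] = 9
E[X²] = 104
Var(X) = E[X²] - (E[X])² = 104 - 81 = 23

Var(X) = 23 ≈ 23.0000


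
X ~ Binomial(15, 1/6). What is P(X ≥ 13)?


P(X ≥ 13) = Σ P(X=i) for i=13..15
P(X=13) = 875/156728328192
P(X=14) = 25/156728328192
P(X=15) = 1/470184984576
Sum = 2701/470184984576

P(X ≥ 13) = 2701/470184984576 ≈ 0.00%


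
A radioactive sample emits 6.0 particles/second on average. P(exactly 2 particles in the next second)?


Poisson(λ=6.0): P(X=2) = e^(-λ)×λ^k/k!
= e^(-6.0) × 6.0^2 / 2!
≈ 0.002478752177 × 36 / 2 ≈ 0.044618

P(X=2) ≈ 0.044618 ≈ 4.46%


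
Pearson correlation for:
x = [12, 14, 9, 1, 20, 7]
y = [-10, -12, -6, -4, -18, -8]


n=6, Σx=63, Σy=-58, Σxy=-762, Σx²=871, Σy²=684
r = (6×(-762) - 63×(-58))/√((6×871 - 63²)(6×684 - (-58)²))
= -918/√(1257×740) = -918/√930180 ≈ -918/964.4584 ≈ -0.9518

r ≈ -0.9518


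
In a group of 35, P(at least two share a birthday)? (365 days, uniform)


P(all different) = Π(365-i)/365 for i=0..34
= 0.185617
P(match) = 1 - 0.185617 = 0.814383

P ≈ 0.8144 ≈ 81.44%


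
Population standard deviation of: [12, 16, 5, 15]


Mean = 48/4 = 12
  (12-12)²=0
  (16-12)²=16
  (5-12)²=49
  (15-12)²=9
Σ(x-μ)² = 74
σ² = 74/4 = 37/2

σ = √(37/2) ≈ 4.3012


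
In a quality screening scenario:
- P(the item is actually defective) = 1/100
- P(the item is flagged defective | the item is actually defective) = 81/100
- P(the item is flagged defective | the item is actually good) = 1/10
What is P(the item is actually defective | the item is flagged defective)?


Using Bayes' theorem:
P(A|B) = P(B|A)·P(A) / P(B)

P(the item is flagged defective) = 81/100 × 1/100 + 1/10 × 99/100
= 81/10000 + 99/1000 = 1071/10000

P(the item is actually defective|the item is flagged defective) = (81/10000) / (1071/10000) = 9/119

P(the item is actually defective|the item is flagged defective) = 9/119 ≈ 7.56%


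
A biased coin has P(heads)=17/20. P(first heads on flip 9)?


Geometric: P(X=9) = (1-p)^(k-1)×p = (3/20)^8×17/20 = 111537/512000000000

P(X=9) = 111537/512000000000 ≈ 0.00%


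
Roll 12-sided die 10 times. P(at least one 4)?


P(no 4)^10 = (11/12)^10 = 25937424601/61917364224
P(≥1) = 1 - 25937424601/61917364224 = 35979939623/61917364224

P = 35979939623/61917364224 ≈ 58.11%


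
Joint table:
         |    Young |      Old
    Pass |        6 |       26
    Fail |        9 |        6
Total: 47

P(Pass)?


P(Pass) = (6+26)/47 = 32/47

P(Pass) = 32/47 ≈ 68.09%


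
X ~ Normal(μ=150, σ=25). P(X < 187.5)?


z = (187.5-150)/25 = 1.5
P(Z < 1.5) = 0.9332

P(X < 187.5) ≈ 0.9332


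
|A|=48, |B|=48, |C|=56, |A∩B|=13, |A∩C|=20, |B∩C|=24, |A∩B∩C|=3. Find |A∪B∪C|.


|A∪B∪C| = 48+48+56-13-20-24+3 = 98

|A∪B∪C| = 98


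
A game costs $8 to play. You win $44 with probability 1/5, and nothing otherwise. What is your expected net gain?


E[gain] = (44-8)×1/5 + (-8)×4/5
= 36/5 - 32/5 = 4/5

Expected net gain = $4/5 ≈ $0.80


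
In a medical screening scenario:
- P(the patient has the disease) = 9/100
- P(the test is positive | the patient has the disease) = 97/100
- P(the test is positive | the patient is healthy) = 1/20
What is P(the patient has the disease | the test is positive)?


Using Bayes' theorem:
P(A|B) = P(B|A)·P(A) / P(B)

P(the test is positive) = 97/100 × 9/100 + 1/20 × 91/100
= 873/10000 + 91/2000 = 83/625

P(the patient has the disease|the test is positive) = (873/10000) / (83/625) = 873/1328

P(the patient has the disease|the test is positive) = 873/1328 ≈ 65.74%


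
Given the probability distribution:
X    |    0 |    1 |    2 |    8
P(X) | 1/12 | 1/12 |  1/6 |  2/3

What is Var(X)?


E[X] = 23/4
E[X²] = 521/12
Var(X) = E[X²] - (E[X])² = 521/12 - 529/16 = 497/48

Var(X) = 497/48 ≈ 10.3542


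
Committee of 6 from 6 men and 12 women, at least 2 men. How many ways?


Count by #men:
  2M,4W: C(6,2)×C(12,4)=7425
  3M,3W: C(6,3)×C(12,3)=4400
  4M,2W: C(6,4)×C(12,2)=990
  5M,1W: C(6,5)×C(12,1)=72
  6M,0W: C(6,6)×C(12,0)=1
Total = 12888

12888


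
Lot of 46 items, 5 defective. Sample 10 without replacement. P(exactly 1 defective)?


Hypergeometric: C(5,1)×C(41,9)/C(46,10)
= 5×350343565/4076350421 = 425/989

P(X=1) = 425/989 ≈ 42.97%


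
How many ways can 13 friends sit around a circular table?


Circular arrangements of 13 distinct objects: fix one position to break rotational symmetry.
(n-1)! = 12! = 479001600

479001600


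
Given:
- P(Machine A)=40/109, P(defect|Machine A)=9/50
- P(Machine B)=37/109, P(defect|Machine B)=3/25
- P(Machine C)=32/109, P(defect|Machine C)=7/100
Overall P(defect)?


P(B) = Σ P(B|Aᵢ)×P(Aᵢ)
  9/50×40/109 = 36/545
  3/25×37/109 = 111/2725
  7/100×32/109 = 56/2725
Sum = 347/2725

P(defect) = 347/2725 ≈ 12.73%


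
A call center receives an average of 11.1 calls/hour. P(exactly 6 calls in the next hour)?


Poisson(λ=11.1): P(X=6) = e^(-λ)×λ^k/k!
= e^(-11.1) × 11.1^6 / 6!
≈ 1.511232382e-05 × 1870414.55216 / 720 ≈ 0.039259

P(X=6) ≈ 0.039259 ≈ 3.93%


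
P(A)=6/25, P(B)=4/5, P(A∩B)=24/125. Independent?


P(A)×P(B) = 24/125
P(A∩B) = 24/125
Equal ✓ → Independent

Yes, independent


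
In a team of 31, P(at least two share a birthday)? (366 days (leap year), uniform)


P(all different) = Π(366-i)/366 for i=0..30
= 0.270541
P(match) = 1 - 0.270541 = 0.729459

P ≈ 0.7295 ≈ 72.95%


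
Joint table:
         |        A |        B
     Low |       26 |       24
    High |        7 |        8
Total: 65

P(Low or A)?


P(Low∨A) = P(Low) + P(A) - P(Low∧A)
= (50 + 33 - 26)/65 = 57/65

P = 57/65 ≈ 87.69%


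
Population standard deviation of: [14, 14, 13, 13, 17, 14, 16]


Mean = 101/7
  (14-101/7)²=9/49
  (14-101/7)²=9/49
  (13-101/7)²=100/49
  (13-101/7)²=100/49
  (17-101/7)²=324/49
  (14-101/7)²=9/49
  (16-101/7)²=121/49
Σ(x-μ)² = 96/7
σ² = (96/7)/7 = 96/49

σ = √(96/49) ≈ 1.3997


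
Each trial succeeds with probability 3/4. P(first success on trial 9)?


Geometric: P(X=9) = (1-p)^(k-1)×p = (1/4)^8×3/4 = 3/262144

P(X=9) = 3/262144 ≈ 0.00%


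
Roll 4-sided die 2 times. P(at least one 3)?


P(no 3)^2 = (3/4)^2 = 9/16
P(≥1) = 1 - 9/16 = 7/16

P = 7/16 ≈ 43.75%


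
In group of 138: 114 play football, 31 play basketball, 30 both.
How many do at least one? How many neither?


|A∪B| = 114+31-30 = 115
Neither = 138-115 = 23

At least one: 115; Neither: 23


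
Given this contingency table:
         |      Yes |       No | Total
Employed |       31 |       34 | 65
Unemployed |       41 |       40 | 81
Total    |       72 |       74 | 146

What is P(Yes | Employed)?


P(Yes | Employed) = 31/(31+34) = 31/65

P(Yes|Employed) = 31/65 ≈ 47.69%


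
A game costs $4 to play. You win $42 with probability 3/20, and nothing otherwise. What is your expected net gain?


E[gain] = (42-4)×3/20 + (-4)×17/20
= 57/10 - 17/5 = 23/10

Expected net gain = $23/10 ≈ $2.30


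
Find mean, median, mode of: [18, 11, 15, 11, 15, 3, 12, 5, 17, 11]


Sorted: [3, 5, 11, 11, 11, 12, 15, 15, 17, 18]
Mean = 118/10 = 59/5
Median = 23/2
Freq: {18: 1, 11: 3, 15: 2, 3: 1, 12: 1, 5: 1, 17: 1}
Mode: [11]

Mean=59/5, Median=23/2, Mode=11


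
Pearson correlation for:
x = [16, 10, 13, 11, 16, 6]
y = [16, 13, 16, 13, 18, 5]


n=6, Σx=72, Σy=81, Σxy=1055, Σx²=938, Σy²=1199
r = (6×1055 - 72×81)/√((6×938 - 72²)(6×1199 - 81²))
= 498/√(444×633) = 498/√281052 ≈ 498/530.1434 ≈ 0.9394

r ≈ 0.9394


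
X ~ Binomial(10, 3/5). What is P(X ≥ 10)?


P(X ≥ 10) = Σ P(X=i) for i=10..10
P(X=10) = 59049/9765625
Sum = 59049/9765625

P(X ≥ 10) = 59049/9765625 ≈ 0.60%


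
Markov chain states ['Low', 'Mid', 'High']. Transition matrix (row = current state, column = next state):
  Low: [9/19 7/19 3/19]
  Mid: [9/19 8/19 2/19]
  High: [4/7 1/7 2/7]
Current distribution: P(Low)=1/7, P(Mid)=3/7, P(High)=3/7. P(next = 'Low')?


P(next=Low) = Σᵢ P(now=i)×P(i→Low)
= 1/7×9/19 + 3/7×9/19 + 3/7×4/7
= 9/133 + 27/133 + 12/49 = 480/931

P = 480/931 ≈ 0.5156


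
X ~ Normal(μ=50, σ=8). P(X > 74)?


z = (74-50)/8 = 3.0
P(X > 74) = 1 - P(Z ≤ 3.0) = 1 - 0.9987 = 0.0013

P(X > 74) ≈ 0.0013


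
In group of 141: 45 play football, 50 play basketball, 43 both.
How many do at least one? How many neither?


|A∪B| = 45+50-43 = 52
Neither = 141-52 = 89

At least one: 52; Neither: 89


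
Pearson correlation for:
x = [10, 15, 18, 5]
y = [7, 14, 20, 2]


n=4, Σx=48, Σy=43, Σxy=650, Σx²=674, Σy²=649
r = (4×650 - 48×43)/√((4×674 - 48²)(4×649 - 43²))
= 536/√(392×747) = 536/√292824 ≈ 536/541.1321 ≈ 0.9905

r ≈ 0.9905


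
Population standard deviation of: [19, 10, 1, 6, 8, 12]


Mean = 56/6 = 28/3
  (19-28/3)²=841/9
  (10-28/3)²=4/9
  (1-28/3)²=625/9
  (6-28/3)²=100/9
  (8-28/3)²=16/9
  (12-28/3)²=64/9
Σ(x-μ)² = 550/3
σ² = (550/3)/6 = 275/9

σ = √(275/9) ≈ 5.5277


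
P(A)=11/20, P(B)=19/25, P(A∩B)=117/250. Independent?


P(A)×P(B) = 209/500
P(A∩B) = 117/250
Not equal → NOT independent

No, not independent


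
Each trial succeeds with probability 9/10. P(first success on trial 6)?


Geometric: P(X=6) = (1-p)^(k-1)×p = (1/10)^5×9/10 = 9/1000000

P(X=6) = 9/1000000 ≈ 0.00%


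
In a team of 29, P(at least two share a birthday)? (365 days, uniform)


P(all different) = Π(365-i)/365 for i=0..28
= 0.319031
P(match) = 1 - 0.319031 = 0.680969

P ≈ 0.6810 ≈ 68.10%


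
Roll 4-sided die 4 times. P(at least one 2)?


P(no 2)^4 = (3/4)^4 = 81/256
P(≥1) = 1 - 81/256 = 175/256

P = 175/256 ≈ 68.36%


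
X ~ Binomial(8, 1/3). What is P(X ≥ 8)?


P(X ≥ 8) = Σ P(X=i) for i=8..8
P(X=8) = 1/6561
Sum = 1/6561

P(X ≥ 8) = 1/6561 ≈ 0.02%


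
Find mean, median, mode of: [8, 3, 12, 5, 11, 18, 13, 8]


Sorted: [3, 5, 8, 8, 11, 12, 13, 18]
Mean = 78/8 = 39/4
Median = 19/2
Freq: {8: 2, 3: 1, 12: 1, 5: 1, 11: 1, 18: 1, 13: 1}
Mode: [8]

Mean=39/4, Median=19/2, Mode=8


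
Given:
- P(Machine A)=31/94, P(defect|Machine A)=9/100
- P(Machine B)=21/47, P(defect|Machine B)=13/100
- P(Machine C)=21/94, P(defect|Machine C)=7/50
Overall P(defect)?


P(B) = Σ P(B|Aᵢ)×P(Aᵢ)
  9/100×31/94 = 279/9400
  13/100×21/47 = 273/4700
  7/50×21/94 = 147/4700
Sum = 1119/9400

P(defect) = 1119/9400 ≈ 11.90%


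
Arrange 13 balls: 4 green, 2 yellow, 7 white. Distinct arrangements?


13!/(4!×2!×7!) = 25740

25740


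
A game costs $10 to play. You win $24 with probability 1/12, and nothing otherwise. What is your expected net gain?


E[gain] = (24-10)×1/12 + (-10)×11/12
= 7/6 - 55/6 = -8

Expected net gain = $-8 ≈ $-8.00


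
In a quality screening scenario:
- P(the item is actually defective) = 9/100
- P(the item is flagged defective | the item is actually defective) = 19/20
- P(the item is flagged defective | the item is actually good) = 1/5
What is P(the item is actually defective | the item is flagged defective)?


Using Bayes' theorem:
P(A|B) = P(B|A)·P(A) / P(B)

P(the item is flagged defective) = 19/20 × 9/100 + 1/5 × 91/100
= 171/2000 + 91/500 = 107/400

P(the item is actually defective|the item is flagged defective) = (171/2000) / (107/400) = 171/535

P(the item is actually defective|the item is flagged defective) = 171/535 ≈ 31.96%


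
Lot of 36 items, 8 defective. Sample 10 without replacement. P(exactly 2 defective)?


Hypergeometric: C(8,2)×C(28,8)/C(36,10)
= 28×3108105/254186856 = 10465/30566

P(X=2) = 10465/30566 ≈ 34.24%


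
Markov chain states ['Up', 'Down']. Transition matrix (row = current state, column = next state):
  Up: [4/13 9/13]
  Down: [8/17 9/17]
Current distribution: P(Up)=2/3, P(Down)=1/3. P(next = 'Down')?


P(next=Down) = Σᵢ P(now=i)×P(i→Down)
= 2/3×9/13 + 1/3×9/17
= 6/13 + 3/17 = 141/221

P = 141/221 ≈ 0.6380


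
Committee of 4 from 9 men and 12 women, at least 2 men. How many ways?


Count by #men:
  2M,2W: C(9,2)×C(12,2)=2376
  3M,1W: C(9,3)×C(12,1)=1008
  4M,0W: C(9,4)×C(12,0)=126
Total = 3510

3510


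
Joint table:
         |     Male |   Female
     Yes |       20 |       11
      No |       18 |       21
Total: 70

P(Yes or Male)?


P(Yes∨Male) = P(Yes) + P(Male) - P(Yes∧Male)
= (31 + 38 - 20)/70 = 49/70 = 7/10

P = 7/10 ≈ 70.00%


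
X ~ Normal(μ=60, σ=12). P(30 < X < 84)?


z₁=(30-60)/12=-2.5, z₂=(84-60)/12=2.0
P = Φ(2.0) - Φ(-2.5) = 0.977250 - 0.006210 = 0.971040 ≈ 0.9710

P(30 < X < 84) ≈ 0.9710


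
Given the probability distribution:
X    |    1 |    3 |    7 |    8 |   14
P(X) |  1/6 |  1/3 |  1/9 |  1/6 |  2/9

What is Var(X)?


E[X] = 115/18
E[X²] = 377/6
Var(X) = E[X²] - (E[X])² = 377/6 - 13225/324 = 7133/324

Var(X) = 7133/324 ≈ 22.0154


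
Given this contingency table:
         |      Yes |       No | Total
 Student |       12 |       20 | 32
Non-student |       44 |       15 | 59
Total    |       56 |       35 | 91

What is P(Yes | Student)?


P(Yes | Student) = 12/(12+20) = 12/32 = 3/8

P(Yes|Student) = 3/8 ≈ 37.50%


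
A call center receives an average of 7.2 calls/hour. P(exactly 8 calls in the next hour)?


Poisson(λ=7.2): P(X=8) = e^(-λ)×λ^k/k!
= e^(-7.2) × 7.2^8 / 8!
≈ 0.0007465858084 × 7222041.36309 / 40320 ≈ 0.133727

P(X=8) ≈ 0.133727 ≈ 13.37%


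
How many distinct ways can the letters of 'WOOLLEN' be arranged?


Letters: 7, freq: {'W': 1, 'O': 2, 'L': 2, 'E': 1, 'N': 1}
7!/(1!×2!×2!×1!×1!) = 5040/4 = 1260

1260


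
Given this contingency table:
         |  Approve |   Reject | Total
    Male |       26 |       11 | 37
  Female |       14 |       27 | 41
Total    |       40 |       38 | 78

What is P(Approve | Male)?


P(Approve | Male) = 26/(26+11) = 26/37

P(Approve|Male) = 26/37 ≈ 70.27%


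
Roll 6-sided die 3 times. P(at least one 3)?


P(no 3)^3 = (5/6)^3 = 125/216
P(≥1) = 1 - 125/216 = 91/216

P = 91/216 ≈ 42.13%


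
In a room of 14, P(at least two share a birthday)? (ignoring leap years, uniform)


P(all different) = Π(365-i)/365 for i=0..13
= 0.776897
P(match) = 1 - 0.776897 = 0.223103

P ≈ 0.2231 ≈ 22.31%


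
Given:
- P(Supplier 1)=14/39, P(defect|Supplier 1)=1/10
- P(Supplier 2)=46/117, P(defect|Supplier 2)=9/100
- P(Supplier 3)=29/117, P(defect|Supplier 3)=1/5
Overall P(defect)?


P(B) = Σ P(B|Aᵢ)×P(Aᵢ)
  1/10×14/39 = 7/195
  9/100×46/117 = 23/650
  1/5×29/117 = 29/585
Sum = 707/5850

P(defect) = 707/5850 ≈ 12.09%


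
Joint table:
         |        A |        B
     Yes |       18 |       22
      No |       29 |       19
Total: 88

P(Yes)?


P(Yes) = (18+22)/88 = 40/88 = 5/11

P(Yes) = 5/11 ≈ 45.45%


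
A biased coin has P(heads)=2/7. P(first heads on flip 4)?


Geometric: P(X=4) = (1-p)^(k-1)×p = (5/7)^3×2/7 = 250/2401

P(X=4) = 250/2401 ≈ 10.41%


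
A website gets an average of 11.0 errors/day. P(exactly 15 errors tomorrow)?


Poisson(λ=11.0): P(X=15) = e^(-λ)×λ^k/k!
= e^(-11.0) × 11.0^15 / 15!
≈ 1.670170079e-05 × 4.17724816942e+15 / 1307674368000 ≈ 0.053352

P(X=15) ≈ 0.053352 ≈ 5.34%


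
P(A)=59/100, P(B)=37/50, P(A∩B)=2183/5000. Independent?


P(A)×P(B) = 2183/5000
P(A∩B) = 2183/5000
Equal ✓ → Independent

Yes, independent


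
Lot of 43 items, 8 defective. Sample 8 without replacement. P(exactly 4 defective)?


Hypergeometric: C(8,4)×C(35,4)/C(43,8)
= 70×52360/145008513 = 3665200/145008513

P(X=4) = 3665200/145008513 ≈ 2.53%


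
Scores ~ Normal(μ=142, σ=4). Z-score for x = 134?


z = (x - μ)/σ = (134 - 142)/4 = -2.0

z = -2.0


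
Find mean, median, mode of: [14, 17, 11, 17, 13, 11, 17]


Sorted: [11, 11, 13, 14, 17, 17, 17]
Mean = 100/7
Median = 14
Freq: {14: 1, 17: 3, 11: 2, 13: 1}
Mode: [17]

Mean=100/7, Median=14, Mode=17


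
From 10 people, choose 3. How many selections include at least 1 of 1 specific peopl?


Complement: C(10,3) - C(9,3) = 120 - 84 = 36

36


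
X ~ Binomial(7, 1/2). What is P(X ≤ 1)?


P(X ≤ 1) = Σ P(X=i) for i=0..1
P(X=0) = 1/128
P(X=1) = 7/128
Sum = 1/16

P(X ≤ 1) = 1/16 ≈ 6.25%


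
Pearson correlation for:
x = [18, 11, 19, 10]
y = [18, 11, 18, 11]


n=4, Σx=58, Σy=58, Σxy=897, Σx²=906, Σy²=890
r = (4×897 - 58×58)/√((4×906 - 58²)(4×890 - 58²))
= 224/√(260×196) = 224/√50960 ≈ 224/225.7432 ≈ 0.9923

r ≈ 0.9923


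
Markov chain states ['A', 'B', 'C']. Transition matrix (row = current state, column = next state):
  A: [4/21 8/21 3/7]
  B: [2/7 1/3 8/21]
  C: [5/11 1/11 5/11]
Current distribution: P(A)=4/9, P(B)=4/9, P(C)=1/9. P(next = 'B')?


P(next=B) = Σᵢ P(now=i)×P(i→B)
= 4/9×8/21 + 4/9×1/3 + 1/9×1/11
= 32/189 + 4/27 + 1/99 = 227/693

P = 227/693 ≈ 0.3276


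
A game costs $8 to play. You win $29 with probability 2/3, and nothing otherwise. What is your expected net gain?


E[gain] = (29-8)×2/3 + (-8)×1/3
= 14 - 8/3 = 34/3

Expected net gain = $34/3 ≈ $11.33


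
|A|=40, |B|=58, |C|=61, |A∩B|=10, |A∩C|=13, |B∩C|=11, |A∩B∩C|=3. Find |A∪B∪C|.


|A∪B∪C| = 40+58+61-10-13-11+3 = 128

|A∪B∪C| = 128


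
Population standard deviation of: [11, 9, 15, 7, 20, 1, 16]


Mean = 79/7
  (11-79/7)²=4/49
  (9-79/7)²=256/49
  (15-79/7)²=676/49
  (7-79/7)²=900/49
  (20-79/7)²=3721/49
  (1-79/7)²=5184/49
  (16-79/7)²=1089/49
Σ(x-μ)² = 1690/7
σ² = (1690/7)/7 = 1690/49

σ = √(1690/49) ≈ 5.8728


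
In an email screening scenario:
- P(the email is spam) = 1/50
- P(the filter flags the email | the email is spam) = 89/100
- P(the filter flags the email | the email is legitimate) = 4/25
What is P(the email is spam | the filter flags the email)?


Using Bayes' theorem:
P(A|B) = P(B|A)·P(A) / P(B)

P(the filter flags the email) = 89/100 × 1/50 + 4/25 × 49/50
= 89/5000 + 98/625 = 873/5000

P(the email is spam|the filter flags the email) = (89/5000) / (873/5000) = 89/873

P(the email is spam|the filter flags the email) = 89/873 ≈ 10.19%


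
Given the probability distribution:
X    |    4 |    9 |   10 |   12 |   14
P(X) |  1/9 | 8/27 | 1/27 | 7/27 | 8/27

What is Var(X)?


E[X] = 290/27
E[X²] = 1124/9
Var(X) = E[X²] - (E[X])² = 1124/9 - 84100/729 = 6944/729

Var(X) = 6944/729 ≈ 9.5254


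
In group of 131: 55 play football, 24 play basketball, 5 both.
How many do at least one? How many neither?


|A∪B| = 55+24-5 = 74
Neither = 131-74 = 57

At least one: 74; Neither: 57


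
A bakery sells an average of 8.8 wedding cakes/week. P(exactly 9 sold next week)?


Poisson(λ=8.8): P(X=9) = e^(-λ)×λ^k/k!
= e^(-8.8) × 8.8^9 / 9!
≈ 0.0001507330751 × 316478381.829 / 362880 ≈ 0.131459

P(X=9) ≈ 0.131459 ≈ 13.15%


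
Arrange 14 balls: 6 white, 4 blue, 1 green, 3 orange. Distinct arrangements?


14!/(6!×4!×1!×3!) = 840840

840840


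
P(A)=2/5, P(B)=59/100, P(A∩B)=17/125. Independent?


P(A)×P(B) = 59/250
P(A∩B) = 17/125
Not equal → NOT independent

No, not independent


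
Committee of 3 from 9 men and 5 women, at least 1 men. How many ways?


Count by #men:
  1M,2W: C(9,1)×C(5,2)=90
  2M,1W: C(9,2)×C(5,1)=180
  3M,0W: C(9,3)×C(5,0)=84
Total = 354

354


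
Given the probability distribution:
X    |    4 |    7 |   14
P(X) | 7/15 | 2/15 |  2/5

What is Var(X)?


E[X] = 42/5
E[X²] = 462/5
Var(X) = E[X²] - (E[X])² = 462/5 - 1764/25 = 546/25

Var(X) = 546/25 ≈ 21.8400


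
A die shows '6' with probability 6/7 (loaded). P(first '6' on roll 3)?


Geometric: P(X=3) = (1-p)^(k-1)×p = (1/7)^2×6/7 = 6/343

P(X=3) = 6/343 ≈ 1.75%


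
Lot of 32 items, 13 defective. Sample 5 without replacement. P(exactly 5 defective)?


Hypergeometric: C(13,5)×C(19,0)/C(32,5)
= 1287×1/201376 = 1287/201376

P(X=5) = 1287/201376 ≈ 0.64%


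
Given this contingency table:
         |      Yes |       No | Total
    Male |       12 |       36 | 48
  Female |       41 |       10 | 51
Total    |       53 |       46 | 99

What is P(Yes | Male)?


P(Yes | Male) = 12/(12+36) = 12/48 = 1/4

P(Yes|Male) = 1/4 ≈ 25.00%


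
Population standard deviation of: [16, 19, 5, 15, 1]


Mean = 56/5
  (16-56/5)²=576/25
  (19-56/5)²=1521/25
  (5-56/5)²=961/25
  (15-56/5)²=361/25
  (1-56/5)²=2601/25
Σ(x-μ)² = 1204/5
σ² = (1204/5)/5 = 1204/25

σ = √(1204/25) ≈ 6.9397


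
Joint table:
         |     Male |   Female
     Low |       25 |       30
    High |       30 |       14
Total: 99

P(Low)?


P(Low) = (25+30)/99 = 55/99 = 5/9

P(Low) = 5/9 ≈ 55.56%


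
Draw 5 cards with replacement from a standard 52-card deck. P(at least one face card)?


P(not a face card) = 40/52 = 10/13
P(none in 5 draws) = (10/13)^5 = 100000/371293
P(≥1 face card) = 1 - 100000/371293 = 271293/371293

P = 271293/371293 ≈ 73.07%


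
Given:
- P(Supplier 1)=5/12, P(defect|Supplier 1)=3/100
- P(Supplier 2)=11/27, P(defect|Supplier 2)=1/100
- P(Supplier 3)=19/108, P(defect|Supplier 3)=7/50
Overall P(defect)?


P(B) = Σ P(B|Aᵢ)×P(Aᵢ)
  3/100×5/12 = 1/80
  1/100×11/27 = 11/2700
  7/50×19/108 = 133/5400
Sum = 89/2160

P(defect) = 89/2160 ≈ 4.12%


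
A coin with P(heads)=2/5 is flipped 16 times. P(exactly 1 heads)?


Binomial: P(X=1) = C(16,1)×p^1×(1-p)^15
= 16 × 2/5 × 14348907/30517578125 = 459165024/152587890625

P(X=1) = 459165024/152587890625 ≈ 0.30%
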